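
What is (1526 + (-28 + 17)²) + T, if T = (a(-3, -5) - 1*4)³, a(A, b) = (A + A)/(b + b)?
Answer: 200962/125 ≈ 1607.7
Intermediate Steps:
a(A, b) = A/b (a(A, b) = (2*A)/((2*b)) = (2*A)*(1/(2*b)) = A/b)
T = -4913/125 (T = (-3/(-5) - 1*4)³ = (-3*(-⅕) - 4)³ = (⅗ - 4)³ = (-17/5)³ = -4913/125 ≈ -39.304)
(1526 + (-28 + 17)²) + T = (1526 + (-28 + 17)²) - 4913/125 = (1526 + (-11)²) - 4913/125 = (1526 + 121) - 4913/125 = 1647 - 4913/125 = 200962/125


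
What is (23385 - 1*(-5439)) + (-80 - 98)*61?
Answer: 17966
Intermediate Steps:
(23385 - 1*(-5439)) + (-80 - 98)*61 = (23385 + 5439) - 178*61 = 28824 - 10858 = 17966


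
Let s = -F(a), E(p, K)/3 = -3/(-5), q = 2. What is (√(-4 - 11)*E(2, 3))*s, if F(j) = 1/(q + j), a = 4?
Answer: -3*I*√15/10 ≈ -1.1619*I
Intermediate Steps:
F(j) = 1/(2 + j)
E(p, K) = 9/5 (E(p, K) = 3*(-3/(-5)) = 3*(-3*(-⅕)) = 3*(⅗) = 9/5)
s = -⅙ (s = -1/(2 + 4) = -1/6 = -1*⅙ = -⅙ ≈ -0.16667)
(√(-4 - 11)*E(2, 3))*s = (√(-4 - 11)*(9/5))*(-⅙) = (√(-15)*(9/5))*(-⅙) = ((I*√15)*(9/5))*(-⅙) = (9*I*√15/5)*(-⅙) = -3*I*√15/10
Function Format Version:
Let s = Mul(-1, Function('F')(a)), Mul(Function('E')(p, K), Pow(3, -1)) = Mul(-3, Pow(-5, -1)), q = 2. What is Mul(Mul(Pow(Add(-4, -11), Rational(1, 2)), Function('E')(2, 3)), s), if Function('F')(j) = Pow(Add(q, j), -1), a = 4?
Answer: Mul(Rational(-3, 10), I, Pow(15, Rational(1, 2))) ≈ Mul(-1.1619, I)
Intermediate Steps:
Function('F')(j) = Pow(Add(2, j), -1)
Function('E')(p, K) = Rational(9, 5) (Function('E')(p, K) = Mul(3, Mul(-3, Pow(-5, -1))) = Mul(3, Mul(-3, Rational(-1, 5))) = Mul(3, Rational(3, 5)) = Rational(9, 5))
s = Rational(-1, 6) (s = Mul(-1, Pow(Add(2, 4), -1)) = Mul(-1, Pow(6, -1)) = Mul(-1, Rational(1, 6)) = Rational(-1, 6) ≈ -0.16667)
Mul(Mul(Pow(Add(-4, -11), Rational(1, 2)), Function('E')(2, 3)), s) = Mul(Mul(Pow(Add(-4, -11), Rational(1, 2)), Rational(9, 5)), Rational(-1, 6)) = Mul(Mul(Pow(-15, Rational(1, 2)), Rational(9, 5)), Rational(-1, 6)) = Mul(Mul(Mul(I, Pow(15, Rational(1, 2))), Rational(9, 5)), Rational(-1, 6)) = Mul(Mul(Rational(9, 5), I, Pow(15, Rational(1, 2))), Rational(-1, 6)) = Mul(Rational(-3, 10), I, Pow(15, Rational(1, 2)))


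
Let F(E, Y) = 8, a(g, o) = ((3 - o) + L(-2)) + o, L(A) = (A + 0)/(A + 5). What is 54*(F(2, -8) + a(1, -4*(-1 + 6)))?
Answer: 558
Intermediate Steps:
L(A) = A/(5 + A)
a(g, o) = 7/3 (a(g, o) = ((3 - o) - 2/(5 - 2)) + o = ((3 - o) - 2/3) + o = ((3 - o) - 2*⅓) + o = ((3 - o) - ⅔) + o = (7/3 - o) + o = 7/3)
54*(F(2, -8) + a(1, -4*(-1 + 6))) = 54*(8 + 7/3) = 54*(31/3) = 558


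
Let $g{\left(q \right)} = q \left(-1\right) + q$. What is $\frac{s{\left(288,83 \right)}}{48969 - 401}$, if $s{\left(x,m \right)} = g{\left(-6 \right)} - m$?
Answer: $- \frac{83}{48568} \approx -0.0017089$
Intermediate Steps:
$g{\left(q \right)} = 0$ ($g{\left(q \right)} = - q + q = 0$)
$s{\left(x,m \right)} = - m$ ($s{\left(x,m \right)} = 0 - m = - m$)
$\frac{s{\left(288,83 \right)}}{48969 - 401} = \frac{\left(-1\right) 83}{48969 - 401} = - \frac{83}{48969 - 401} = - \frac{83}{48568}$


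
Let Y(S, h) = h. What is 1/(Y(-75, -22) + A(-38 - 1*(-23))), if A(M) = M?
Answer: -1/37 ≈ -0.027027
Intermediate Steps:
1/(Y(-75, -22) + A(-38 - 1*(-23))) = 1/(-22 + (-38 - 1*(-23))) = 1/(-22 + (-38 + 23)) = 1/(-22 - 15) = 1/(-37) = -1/37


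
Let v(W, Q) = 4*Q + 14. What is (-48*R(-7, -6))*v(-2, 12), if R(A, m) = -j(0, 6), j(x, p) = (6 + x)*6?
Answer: 107136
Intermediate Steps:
j(x, p) = 36 + 6*x
v(W, Q) = 14 + 4*Q
R(A, m) = -36 (R(A, m) = -(36 + 6*0) = -(36 + 0) = -1*36 = -36)
(-48*R(-7, -6))*v(-2, 12) = (-48*(-36))*(14 + 4*12) = 1728*(14 + 48) = 1728*62 = 107136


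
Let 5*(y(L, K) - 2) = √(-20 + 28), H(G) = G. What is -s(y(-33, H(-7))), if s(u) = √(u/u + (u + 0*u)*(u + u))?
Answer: -√(241 + 80*√2)/5 ≈ -3.7637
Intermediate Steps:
y(L, K) = 2 + 2*√2/5 (y(L, K) = 2 + √(-20 + 28)/5 = 2 + √8/5 = 2 + (2*√2)/5 = 2 + 2*√2/5)
s(u) = √(1 + 2*u²) (s(u) = √(1 + (u + 0)*(2*u)) = √(1 + u*(2*u)) = √(1 + 2*u²))
-s(y(-33, H(-7))) = -√(1 + 2*(2 + 2*√2/5)²)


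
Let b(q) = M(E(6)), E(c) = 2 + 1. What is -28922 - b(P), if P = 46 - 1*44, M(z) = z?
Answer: -28925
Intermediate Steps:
E(c) = 3
P = 2 (P = 46 - 44 = 2)
b(q) = 3
-28922 - b(P) = -28922 - 1*3 = -28922 - 3 = -28925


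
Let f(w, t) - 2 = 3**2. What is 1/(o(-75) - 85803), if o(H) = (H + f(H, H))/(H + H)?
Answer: -75/6435193 ≈ -1.1655e-5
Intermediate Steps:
f(w, t) = 11 (f(w, t) = 2 + 3**2 = 2 + 9 = 11)
o(H) = (11 + H)/(2*H) (o(H) = (H + 11)/(H + H) = (11 + H)/((2*H)) = (11 + H)*(1/(2*H)) = (11 + H)/(2*H))
1/(o(-75) - 85803) = 1/((1/2)*(11 - 75)/(-75) - 85803) = 1/((1/2)*(-1/75)*(-64) - 85803) = 1/(32/75 - 85803) = 1/(-6435193/75) = -75/6435193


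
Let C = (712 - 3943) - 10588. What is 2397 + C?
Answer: -11422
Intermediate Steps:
C = -13819 (C = -3231 - 10588 = -13819)
2397 + C = 2397 - 13819 = -11422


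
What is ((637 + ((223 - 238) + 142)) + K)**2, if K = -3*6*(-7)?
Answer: 792100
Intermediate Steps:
K = 126 (K = -18*(-7) = 126)
((637 + ((223 - 238) + 142)) + K)**2 = ((637 + ((223 - 238) + 142)) + 126)**2 = ((637 + (-15 + 142)) + 126)**2 = ((637 + 127) + 126)**2 = (764 + 126)**2 = 890**2 = 792100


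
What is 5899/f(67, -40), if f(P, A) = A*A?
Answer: 5899/1600 ≈ 3.6869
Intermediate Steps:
f(P, A) = A**2
5899/f(67, -40) = 5899/((-40)**2) = 5899/1600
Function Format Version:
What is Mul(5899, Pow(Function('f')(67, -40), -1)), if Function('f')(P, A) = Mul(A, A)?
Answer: Rational(5899, 1600) ≈ 3.6869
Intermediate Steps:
Function('f')(P, A) = Pow(A, 2)
Mul(5899, Pow(Function('f')(67, -40), -1)) = Mul(5899, Pow(Pow(-40, 2), -1)) = Mul(5899, Pow(1600, -1)) = Mul(5899, Rational(1, 1600)) = Rational(5899, 1600)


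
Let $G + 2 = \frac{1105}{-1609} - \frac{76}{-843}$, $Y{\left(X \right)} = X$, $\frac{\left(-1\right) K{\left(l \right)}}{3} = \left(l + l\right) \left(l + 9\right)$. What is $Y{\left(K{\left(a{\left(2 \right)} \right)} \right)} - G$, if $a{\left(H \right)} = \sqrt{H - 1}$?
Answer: $- \frac{77861215}{1356387} \approx -57.403$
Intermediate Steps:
$a{\left(H \right)} = \sqrt{-1 + H}$
$K{\left(l \right)} = - 6 l \left(9 + l\right)$ ($K{\left(l \right)} = - 3 \left(l + l\right) \left(l + 9\right) = - 3 \cdot 2 l \left(9 + l\right) = - 6 l \left(9 + l\right)$)
$G = - \frac{3522005}{1356387}$ ($G = -2 + \left(\frac{1105}{-1609} - \frac{76}{-843}\right) = -2 + \left(1105 \left(- \frac{1}{1609}\right) - - \frac{76}{843}\right) = -2 + \left(- \frac{1105}{1609} + \frac{76}{843}\right) = -2 - \frac{809231}{1356387} = - \frac{3522005}{1356387} \approx -2.5966$)
$Y{\left(K{\left(a{\left(2 \right)} \right)} \right)} - G = - 6 \sqrt{-1 + 2} \left(9 + \sqrt{-1 + 2}\right) - - \frac{3522005}{1356387} = - 6 \sqrt{1} \left(9 + \sqrt{1}\right) + \frac{3522005}{1356387} = \left(-6\right) 1 \left(9 + 1\right) + \frac{3522005}{1356387} = \left(-6\right) 1 \cdot 10 + \frac{3522005}{1356387} = -60 + \frac{3522005}{1356387} = - \frac{77861215}{1356387}$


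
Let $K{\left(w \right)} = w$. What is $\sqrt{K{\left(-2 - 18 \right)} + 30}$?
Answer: $\sqrt{10} \approx 3.1623$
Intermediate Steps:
$\sqrt{K{\left(-2 - 18 \right)} + 30} = \sqrt{\left(-2 - 18\right) + 30} = \sqrt{-20 + 30} = \sqrt{10}$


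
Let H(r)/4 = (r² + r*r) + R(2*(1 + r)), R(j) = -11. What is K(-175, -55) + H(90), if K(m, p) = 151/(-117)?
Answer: 7576301/117 ≈ 64755.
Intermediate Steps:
K(m, p) = -151/117 (K(m, p) = 151*(-1/117) = -151/117)
H(r) = -44 + 8*r² (H(r) = 4*((r² + r*r) - 11) = 4*((r² + r²) - 11) = 4*(2*r² - 11) = 4*(-11 + 2*r²) = -44 + 8*r²)
K(-175, -55) + H(90) = -151/117 + (-44 + 8*90²) = -151/117 + (-44 + 8*8100) = -151/117 + (-44 + 64800) = -151/117 + 64756 = 7576301/117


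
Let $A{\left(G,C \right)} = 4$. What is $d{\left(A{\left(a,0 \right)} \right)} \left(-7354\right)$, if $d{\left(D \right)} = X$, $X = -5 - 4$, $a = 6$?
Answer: $66186$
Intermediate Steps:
$X = -9$
$d{\left(D \right)} = -9$
$d{\left(A{\left(a,0 \right)} \right)} \left(-7354\right) = \left(-9\right) \left(-7354\right) = 66186$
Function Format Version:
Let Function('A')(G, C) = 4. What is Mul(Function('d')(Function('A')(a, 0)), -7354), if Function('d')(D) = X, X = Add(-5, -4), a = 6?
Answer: 66186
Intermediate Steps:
X = -9
Function('d')(D) = -9
Mul(Function('d')(Function('A')(a, 0)), -7354) = Mul(-9, -7354) = 66186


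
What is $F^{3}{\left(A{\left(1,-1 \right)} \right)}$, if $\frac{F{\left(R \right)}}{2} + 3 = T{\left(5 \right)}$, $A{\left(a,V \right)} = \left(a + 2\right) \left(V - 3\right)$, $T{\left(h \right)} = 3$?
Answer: $0$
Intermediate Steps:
$A{\left(a,V \right)} = \left(-3 + V\right) \left(2 + a\right)$ ($A{\left(a,V \right)} = \left(2 + a\right) \left(-3 + V\right) = \left(-3 + V\right) \left(2 + a\right)$)
$F{\left(R \right)} = 0$ ($F{\left(R \right)} = -6 + 2 \cdot 3 = -6 + 6 = 0$)
$F^{3}{\left(A{\left(1,-1 \right)} \right)} = 0^{3} = 0$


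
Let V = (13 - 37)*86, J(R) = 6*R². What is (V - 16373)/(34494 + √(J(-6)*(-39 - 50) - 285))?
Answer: -211988626/396618515 + 18437*I*√19509/1189855545 ≈ -0.53449 + 0.0021643*I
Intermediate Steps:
V = -2064 (V = -24*86 = -2064)
(V - 16373)/(34494 + √(J(-6)*(-39 - 50) - 285)) = (-2064 - 16373)/(34494 + √((6*(-6)²)*(-39 - 50) - 285)) = -18437/(34494 + √((6*36)*(-89) - 285)) = -18437/(34494 + √(216*(-89) - 285)) = -18437/(34494 + √(-19224 - 285)) = -18437/(34494 + √(-19509)) = -18437/(34494 + I*√19509)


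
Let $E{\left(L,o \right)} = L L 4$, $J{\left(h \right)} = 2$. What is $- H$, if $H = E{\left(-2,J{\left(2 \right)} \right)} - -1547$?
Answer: $-1563$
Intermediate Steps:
$E{\left(L,o \right)} = 4 L^{2}$ ($E{\left(L,o \right)} = L^{2} \cdot 4 = 4 L^{2}$)
$H = 1563$ ($H = 4 \left(-2\right)^{2} - -1547 = 4 \cdot 4 + 1547 = 16 + 1547 = 1563$)
$- H = \left(-1\right) 1563 = -1563$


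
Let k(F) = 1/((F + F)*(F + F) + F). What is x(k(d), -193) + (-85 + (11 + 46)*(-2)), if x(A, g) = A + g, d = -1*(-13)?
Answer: -270087/689 ≈ -392.00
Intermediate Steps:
d = 13
k(F) = 1/(F + 4*F²) (k(F) = 1/((2*F)*(2*F) + F) = 1/(4*F² + F) = 1/(F + 4*F²))
x(k(d), -193) + (-85 + (11 + 46)*(-2)) = (1/(13*(1 + 4*13)) - 193) + (-85 + (11 + 46)*(-2)) = (1/(13*(1 + 52)) - 193) + (-85 + 57*(-2)) = ((1/13)/53 - 193) + (-85 - 114) = ((1/13)*(1/53) - 193) - 199 = (1/689 - 193) - 199 = -132976/689 - 199 = -270087/689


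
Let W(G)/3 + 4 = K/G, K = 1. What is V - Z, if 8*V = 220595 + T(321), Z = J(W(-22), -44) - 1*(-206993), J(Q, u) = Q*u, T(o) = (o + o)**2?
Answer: -1027457/8 ≈ -1.2843e+5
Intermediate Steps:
W(G) = -12 + 3/G (W(G) = -12 + 3*(1/G) = -12 + 3/G)
T(o) = 4*o**2 (T(o) = (2*o)**2 = 4*o**2)
Z = 207527 (Z = (-12 + 3/(-22))*(-44) - 1*(-206993) = (-12 + 3*(-1/22))*(-44) + 206993 = (-12 - 3/22)*(-44) + 206993 = -267/22*(-44) + 206993 = 534 + 206993 = 207527)
V = 632759/8 (V = (220595 + 4*321**2)/8 = (220595 + 4*103041)/8 = (220595 + 412164)/8 = (1/8)*632759 = 632759/8 ≈ 79095.)
V - Z = 632759/8 - 1*207527 = 632759/8 - 207527 = -1027457/8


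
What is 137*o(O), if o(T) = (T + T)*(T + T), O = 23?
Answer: 289892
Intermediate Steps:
o(T) = 4*T² (o(T) = (2*T)*(2*T) = 4*T²)
137*o(O) = 137*(4*23²) = 137*(4*529) = 137*2116 = 289892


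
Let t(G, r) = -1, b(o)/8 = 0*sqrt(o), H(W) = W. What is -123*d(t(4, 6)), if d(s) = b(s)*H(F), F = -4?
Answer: 0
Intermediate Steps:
b(o) = 0 (b(o) = 8*(0*sqrt(o)) = 8*0 = 0)
d(s) = 0 (d(s) = 0*(-4) = 0)
-123*d(t(4, 6)) = -123*0 = 0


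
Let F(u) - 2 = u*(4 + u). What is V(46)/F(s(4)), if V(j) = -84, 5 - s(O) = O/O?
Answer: -42/17 ≈ -2.4706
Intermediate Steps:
s(O) = 4 (s(O) = 5 - O/O = 5 - 1*1 = 5 - 1 = 4)
F(u) = 2 + u*(4 + u)
V(46)/F(s(4)) = -84/(2 + 4² + 4*4) = -84/(2 + 16 + 16) = -84/34 = -84*1/34 = -42/17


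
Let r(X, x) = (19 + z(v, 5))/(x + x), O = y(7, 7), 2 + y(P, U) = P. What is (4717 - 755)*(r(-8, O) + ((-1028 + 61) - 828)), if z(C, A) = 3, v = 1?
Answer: -35515368/5 ≈ -7.1031e+6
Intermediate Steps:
y(P, U) = -2 + P
O = 5 (O = -2 + 7 = 5)
r(X, x) = 11/x (r(X, x) = (19 + 3)/(x + x) = 22/((2*x)) = 22*(1/(2*x)) = 11/x)
(4717 - 755)*(r(-8, O) + ((-1028 + 61) - 828)) = (4717 - 755)*(11/5 + ((-1028 + 61) - 828)) = 3962*(11*(1/5) + (-967 - 828)) = 3962*(11/5 - 1795) = 3962*(-8964/5) = -35515368/5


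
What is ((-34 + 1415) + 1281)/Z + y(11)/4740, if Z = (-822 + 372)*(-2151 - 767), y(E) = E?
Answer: 451033/103734900 ≈ 0.0043479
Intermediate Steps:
Z = 1313100 (Z = -450*(-2918) = 1313100)
((-34 + 1415) + 1281)/Z + y(11)/4740 = ((-34 + 1415) + 1281)/1313100 + 11/4740 = (1381 + 1281)*(1/1313100) + 11*(1/4740) = 2662*(1/1313100) + 11/4740 = 1331/656550 + 11/4740 = 451033/103734900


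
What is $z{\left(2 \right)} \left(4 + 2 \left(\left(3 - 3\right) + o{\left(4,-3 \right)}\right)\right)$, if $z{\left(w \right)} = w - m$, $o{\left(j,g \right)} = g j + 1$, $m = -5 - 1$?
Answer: $-144$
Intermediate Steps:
$m = -6$ ($m = -5 - 1 = -6$)
$o{\left(j,g \right)} = 1 + g j$
$z{\left(w \right)} = 6 + w$ ($z{\left(w \right)} = w - -6 = w + 6 = 6 + w$)
$z{\left(2 \right)} \left(4 + 2 \left(\left(3 - 3\right) + o{\left(4,-3 \right)}\right)\right) = \left(6 + 2\right) \left(4 + 2 \left(\left(3 - 3\right) + \left(1 - 12\right)\right)\right) = 8 \left(4 + 2 \left(\left(3 - 3\right) + \left(1 - 12\right)\right)\right) = 8 \left(4 + 2 \left(0 - 11\right)\right) = 8 \left(4 + 2 \left(-11\right)\right) = 8 \left(4 - 22\right) = 8 \left(-18\right) = -144$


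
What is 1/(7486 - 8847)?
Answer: -1/1361 ≈ -0.00073475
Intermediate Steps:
1/(7486 - 8847) = 1/(-1361) = -1/1361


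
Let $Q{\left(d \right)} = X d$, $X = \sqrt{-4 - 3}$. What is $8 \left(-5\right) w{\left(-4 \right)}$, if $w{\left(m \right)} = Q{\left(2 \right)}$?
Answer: $- 80 i \sqrt{7} \approx - 211.66 i$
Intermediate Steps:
$X = i \sqrt{7}$ ($X = \sqrt{-7} = i \sqrt{7} \approx 2.6458 i$)
$Q{\left(d \right)} = i d \sqrt{7}$ ($Q{\left(d \right)} = i \sqrt{7} d = i d \sqrt{7}$)
$w{\left(m \right)} = 2 i \sqrt{7}$ ($w{\left(m \right)} = i 2 \sqrt{7} = 2 i \sqrt{7}$)
$8 \left(-5\right) w{\left(-4 \right)} = 8 \left(-5\right) 2 i \sqrt{7} = - 40 \cdot 2 i \sqrt{7} = - 80 i \sqrt{7}$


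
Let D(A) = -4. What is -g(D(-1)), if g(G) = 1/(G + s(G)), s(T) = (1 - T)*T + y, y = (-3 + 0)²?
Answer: 1/15 ≈ 0.066667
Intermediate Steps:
y = 9 (y = (-3)² = 9)
s(T) = 9 + T*(1 - T) (s(T) = (1 - T)*T + 9 = T*(1 - T) + 9 = 9 + T*(1 - T))
g(G) = 1/(9 - G² + 2*G) (g(G) = 1/(G + (9 + G - G²)) = 1/(9 - G² + 2*G))
-g(D(-1)) = -1/(9 - 1*(-4)² + 2*(-4)) = -1/(9 - 1*16 - 8) = -1/(9 - 16 - 8) = -1/(-15) = -1*(-1/15) = 1/15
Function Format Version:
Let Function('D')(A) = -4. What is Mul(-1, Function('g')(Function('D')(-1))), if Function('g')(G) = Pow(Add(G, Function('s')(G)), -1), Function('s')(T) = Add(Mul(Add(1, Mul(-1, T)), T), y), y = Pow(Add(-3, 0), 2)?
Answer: Rational(1, 15) ≈ 0.066667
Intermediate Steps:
y = 9 (y = Pow(-3, 2) = 9)
Function('s')(T) = Add(9, Mul(T, Add(1, Mul(-1, T)))) (Function('s')(T) = Add(Mul(Add(1, Mul(-1, T)), T), 9) = Add(Mul(T, Add(1, Mul(-1, T))), 9) = Add(9, Mul(T, Add(1, Mul(-1, T)))))
Function('g')(G) = Pow(Add(9, Mul(-1, Pow(G, 2)), Mul(2, G)), -1) (Function('g')(G) = Pow(Add(G, Add(9, G, Mul(-1, Pow(G, 2)))), -1) = Pow(Add(9, Mul(-1, Pow(G, 2)), Mul(2, G)), -1))
Mul(-1, Function('g')(Function('D')(-1))) = Mul(-1, Pow(Add(9, Mul(-1, Pow(-4, 2)), Mul(2, -4)), -1)) = Mul(-1, Pow(Add(9, Mul(-1, 16), -8), -1)) = Mul(-1, Pow(Add(9, -16, -8), -1)) = Mul(-1, Pow(-15, -1)) = Mul(-1, Rational(-1, 15)) = Rational(1, 15)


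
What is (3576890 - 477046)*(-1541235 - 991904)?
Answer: -7852335730316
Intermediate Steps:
(3576890 - 477046)*(-1541235 - 991904) = 3099844*(-2533139) = -7852335730316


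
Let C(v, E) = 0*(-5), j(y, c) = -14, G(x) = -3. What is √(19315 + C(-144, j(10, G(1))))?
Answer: √19315 ≈ 138.98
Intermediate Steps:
C(v, E) = 0
√(19315 + C(-144, j(10, G(1)))) = √(19315 + 0) = √19315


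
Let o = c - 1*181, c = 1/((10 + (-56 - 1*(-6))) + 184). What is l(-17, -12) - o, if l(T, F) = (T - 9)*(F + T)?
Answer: 134639/144 ≈ 934.99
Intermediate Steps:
c = 1/144 (c = 1/((10 + (-56 + 6)) + 184) = 1/((10 - 50) + 184) = 1/(-40 + 184) = 1/144 ≈ 0.0069444)
l(T, F) = (-9 + T)*(F + T)
o = -26063/144 (o = 1/144 - 1*181 = 1/144 - 181 = -26063/144 ≈ -180.99)
l(-17, -12) - o = ((-17)² - 9*(-12) - 9*(-17) - 12*(-17)) - 1*(-26063/144) = (289 + 108 + 153 + 204) + 26063/144 = 754 + 26063/144 = 134639/144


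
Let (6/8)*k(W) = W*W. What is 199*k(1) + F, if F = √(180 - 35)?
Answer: 796/3 + √145 ≈ 277.38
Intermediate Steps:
k(W) = 4*W²/3 (k(W) = 4*(W*W)/3 = 4*W²/3)
F = √145 ≈ 12.042
199*k(1) + F = 199*((4/3)*1²) + √145 = 199*((4/3)*1) + √145 = 199*(4/3) + √145 = 796/3 + √145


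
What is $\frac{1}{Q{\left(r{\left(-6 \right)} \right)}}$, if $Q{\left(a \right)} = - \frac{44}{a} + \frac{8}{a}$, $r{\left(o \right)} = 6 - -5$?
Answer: $- \frac{11}{36} \approx -0.30556$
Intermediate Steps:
$r{\left(o \right)} = 11$ ($r{\left(o \right)} = 6 + 5 = 11$)
$Q{\left(a \right)} = - \frac{36}{a}$
$\frac{1}{Q{\left(r{\left(-6 \right)} \right)}} = \frac{1}{\left(-36\right) \frac{1}{11}} = \frac{1}{- \frac{36}{11}} = - \frac{11}{36}$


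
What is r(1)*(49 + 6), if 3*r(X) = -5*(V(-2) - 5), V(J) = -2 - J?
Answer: 1375/3 ≈ 458.33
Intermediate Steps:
r(X) = 25/3 (r(X) = (-5*((-2 - 1*(-2)) - 5))/3 = (-5*((-2 + 2) - 5))/3 = (-5*(0 - 5))/3 = (-5*(-5))/3 = (⅓)*25 = 25/3)
r(1)*(49 + 6) = 25*(49 + 6)/3 = (25/3)*55 = 1375/3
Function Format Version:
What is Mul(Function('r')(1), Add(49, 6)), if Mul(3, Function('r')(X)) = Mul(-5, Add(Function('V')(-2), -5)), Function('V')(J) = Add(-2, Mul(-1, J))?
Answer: Rational(1375, 3) ≈ 458.33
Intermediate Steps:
Function('r')(X) = Rational(25, 3) (Function('r')(X) = Mul(Rational(1, 3), Mul(-5, Add(Add(-2, Mul(-1, -2)), -5))) = Mul(Rational(1, 3), Mul(-5, Add(Add(-2, 2), -5))) = Mul(Rational(1, 3), Mul(-5, Add(0, -5))) = Mul(Rational(1, 3), Mul(-5, -5)) = Mul(Rational(1, 3), 25) = Rational(25, 3))
Mul(Function('r')(1), Add(49, 6)) = Mul(Rational(25, 3), Add(49, 6)) = Mul(Rational(25, 3), 55) = Rational(1375, 3)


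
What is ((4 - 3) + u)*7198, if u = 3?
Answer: 28792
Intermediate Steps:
((4 - 3) + u)*7198 = ((4 - 3) + 3)*7198 = (1 + 3)*7198 = 4*7198 = 28792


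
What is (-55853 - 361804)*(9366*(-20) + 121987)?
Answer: 27286784781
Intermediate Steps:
(-55853 - 361804)*(9366*(-20) + 121987) = -417657*(-187320 + 121987) = -417657*(-65333) = 27286784781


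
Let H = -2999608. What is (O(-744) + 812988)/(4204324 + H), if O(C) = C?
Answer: 67687/100393 ≈ 0.67422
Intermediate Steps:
(O(-744) + 812988)/(4204324 + H) = (-744 + 812988)/(4204324 - 2999608) = 812244/1204716 = 812244*(1/1204716) = 67687/100393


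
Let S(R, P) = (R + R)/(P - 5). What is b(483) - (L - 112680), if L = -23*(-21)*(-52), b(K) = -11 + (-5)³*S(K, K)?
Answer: 32870240/239 ≈ 1.3753e+5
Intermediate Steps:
S(R, P) = 2*R/(-5 + P) (S(R, P) = (2*R)/(-5 + P) = 2*R/(-5 + P))
b(K) = -11 - 250*K/(-5 + K) (b(K) = -11 + (-5)³*(2*K/(-5 + K)) = -11 - 250*K/(-5 + K))
L = -25116 (L = 483*(-52) = -25116)
b(483) - (L - 112680) = (55 - 261*483)/(-5 + 483) - (-25116 - 112680) = (55 - 126063)/478 - 1*(-137796) = (1/478)*(-126008) + 137796 = -63004/239 + 137796 = 32870240/239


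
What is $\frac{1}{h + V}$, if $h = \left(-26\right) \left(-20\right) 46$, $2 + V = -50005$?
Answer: $- \frac{1}{26087} \approx -3.8333 \cdot 10^{-5}$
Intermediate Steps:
$V = -50007$ ($V = -2 - 50005 = -50007$)
$h = 23920$ ($h = 520 \cdot 46 = 23920$)
$\frac{1}{h + V} = \frac{1}{23920 - 50007} = \frac{1}{-26087} = - \frac{1}{26087}$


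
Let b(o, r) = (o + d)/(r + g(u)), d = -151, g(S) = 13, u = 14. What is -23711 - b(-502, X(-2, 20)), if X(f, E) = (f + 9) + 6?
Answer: -615833/26 ≈ -23686.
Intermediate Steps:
X(f, E) = 15 + f (X(f, E) = (9 + f) + 6 = 15 + f)
b(o, r) = (-151 + o)/(13 + r) (b(o, r) = (o - 151)/(r + 13) = (-151 + o)/(13 + r))
-23711 - b(-502, X(-2, 20)) = -23711 - (-151 - 502)/(13 + (15 - 2)) = -23711 - (-653)/(13 + 13) = -23711 - (-653)/26 = -23711 - 1*(-653/26) = -23711 + 653/26 = -615833/26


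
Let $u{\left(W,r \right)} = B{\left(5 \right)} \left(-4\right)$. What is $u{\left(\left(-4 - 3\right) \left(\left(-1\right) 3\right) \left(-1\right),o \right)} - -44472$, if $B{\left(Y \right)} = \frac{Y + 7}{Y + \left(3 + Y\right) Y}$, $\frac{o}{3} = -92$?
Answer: $\frac{667064}{15} \approx 44471.0$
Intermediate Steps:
$o = -276$ ($o = 3 \left(-92\right) = -276$)
$B{\left(Y \right)} = \frac{7 + Y}{Y + Y \left(3 + Y\right)}$
$u{\left(W,r \right)} = - \frac{16}{15}$ ($u{\left(W,r \right)} = \frac{7 + 5}{5 \left(4 + 5\right)} \left(-4\right) = \frac{1}{5} \cdot \frac{1}{9} \cdot 12 \left(-4\right) = \frac{4}{15} \left(-4\right) = - \frac{16}{15}$)
$u{\left(\left(-4 - 3\right) \left(\left(-1\right) 3\right) \left(-1\right),o \right)} - -44472 = - \frac{16}{15} - -44472 = - \frac{16}{15} + 44472 = \frac{667064}{15}$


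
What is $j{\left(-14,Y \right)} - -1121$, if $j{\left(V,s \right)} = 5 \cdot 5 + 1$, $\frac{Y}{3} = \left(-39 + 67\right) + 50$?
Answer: $1147$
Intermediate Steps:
$Y = 234$ ($Y = 3 \left(\left(-39 + 67\right) + 50\right) = 3 \left(28 + 50\right) = 3 \cdot 78 = 234$)
$j{\left(V,s \right)} = 26$ ($j{\left(V,s \right)} = 25 + 1 = 26$)
$j{\left(-14,Y \right)} - -1121 = 26 - -1121 = 26 + 1121 = 1147$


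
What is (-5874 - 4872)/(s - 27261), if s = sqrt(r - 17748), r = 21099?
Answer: 48824451/123859795 + 1791*sqrt(3351)/123859795 ≈ 0.39503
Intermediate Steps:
s = sqrt(3351) (s = sqrt(21099 - 17748) = sqrt(3351) ≈ 57.888)
(-5874 - 4872)/(s - 27261) = (-5874 - 4872)/(sqrt(3351) - 27261) = -10746/(-27261 + sqrt(3351))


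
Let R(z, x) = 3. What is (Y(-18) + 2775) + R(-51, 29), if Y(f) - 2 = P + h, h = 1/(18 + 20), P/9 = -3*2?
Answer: 103589/38 ≈ 2726.0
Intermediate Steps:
P = -54 (P = 9*(-3*2) = 9*(-6) = -54)
h = 1/38 ≈ 0.026316
Y(f) = -1975/38 (Y(f) = 2 + (-54 + 1/38) = 2 - 2051/38 = -1975/38)
(Y(-18) + 2775) + R(-51, 29) = (-1975/38 + 2775) + 3 = 103475/38 + 3 = 103589/38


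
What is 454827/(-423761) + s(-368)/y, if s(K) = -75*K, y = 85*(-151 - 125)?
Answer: -16207279/7203937 ≈ -2.2498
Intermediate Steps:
y = -23460 (y = 85*(-276) = -23460)
454827/(-423761) + s(-368)/y = 454827/(-423761) - 75*(-368)/(-23460) = 454827*(-1/423761) + 27600*(-1/23460) = -454827/423761 - 20/17 = -16207279/7203937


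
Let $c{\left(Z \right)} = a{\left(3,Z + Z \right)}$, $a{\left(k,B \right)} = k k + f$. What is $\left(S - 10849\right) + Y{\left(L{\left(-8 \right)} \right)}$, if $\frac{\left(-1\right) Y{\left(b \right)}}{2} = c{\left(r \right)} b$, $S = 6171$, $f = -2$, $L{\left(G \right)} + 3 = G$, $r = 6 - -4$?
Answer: $-4524$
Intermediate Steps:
$r = 10$ ($r = 6 + 4 = 10$)
$L{\left(G \right)} = -3 + G$
$a{\left(k,B \right)} = -2 + k^{2}$ ($a{\left(k,B \right)} = k k - 2 = k^{2} - 2 = -2 + k^{2}$)
$c{\left(Z \right)} = 7$ ($c{\left(Z \right)} = -2 + 3^{2} = -2 + 9 = 7$)
$Y{\left(b \right)} = - 14 b$ ($Y{\left(b \right)} = - 2 \cdot 7 b = - 14 b$)
$\left(S - 10849\right) + Y{\left(L{\left(-8 \right)} \right)} = \left(6171 - 10849\right) - 14 \left(-3 - 8\right) = -4678 - -154 = -4678 + 154 = -4524$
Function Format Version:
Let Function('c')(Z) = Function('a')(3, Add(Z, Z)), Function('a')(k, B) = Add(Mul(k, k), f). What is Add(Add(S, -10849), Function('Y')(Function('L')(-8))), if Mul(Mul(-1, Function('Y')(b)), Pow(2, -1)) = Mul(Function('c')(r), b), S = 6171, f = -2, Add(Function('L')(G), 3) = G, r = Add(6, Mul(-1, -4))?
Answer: -4524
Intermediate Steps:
r = 10 (r = Add(6, 4) = 10)
Function('L')(G) = Add(-3, G)
Function('a')(k, B) = Add(-2, Pow(k, 2)) (Function('a')(k, B) = Add(Mul(k, k), -2) = Add(Pow(k, 2), -2) = Add(-2, Pow(k, 2)))
Function('c')(Z) = 7 (Function('c')(Z) = Add(-2, Pow(3, 2)) = Add(-2, 9) = 7)
Function('Y')(b) = Mul(-14, b) (Function('Y')(b) = Mul(-2, Mul(7, b)) = Mul(-14, b))
Add(Add(S, -10849), Function('Y')(Function('L')(-8))) = Add(Add(6171, -10849), Mul(-14, Add(-3, -8))) = Add(-4678, Mul(-14, -11)) = Add(-4678, 154) = -4524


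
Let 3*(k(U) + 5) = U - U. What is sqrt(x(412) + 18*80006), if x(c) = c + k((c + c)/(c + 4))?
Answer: sqrt(1440515) ≈ 1200.2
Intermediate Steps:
k(U) = -5 (k(U) = -5 + (U - U)/3 = -5 + (1/3)*0 = -5 + 0 = -5)
x(c) = -5 + c (x(c) = c - 5 = -5 + c)
sqrt(x(412) + 18*80006) = sqrt((-5 + 412) + 18*80006) = sqrt(407 + 1440108) = sqrt(1440515)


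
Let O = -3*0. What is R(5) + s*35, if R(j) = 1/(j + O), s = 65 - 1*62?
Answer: 526/5 ≈ 105.20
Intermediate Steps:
O = 0
s = 3 (s = 65 - 62 = 3)
R(j) = 1/j (R(j) = 1/(j + 0) = 1/j)
R(5) + s*35 = 1/5 + 3*35 = 1/5 + 105 = 526/5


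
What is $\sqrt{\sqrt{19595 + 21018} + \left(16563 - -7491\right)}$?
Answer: $\sqrt{24054 + \sqrt{40613}} \approx 155.74$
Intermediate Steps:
$\sqrt{\sqrt{19595 + 21018} + \left(16563 - -7491\right)} = \sqrt{\sqrt{40613} + \left(16563 + 7491\right)} = \sqrt{\sqrt{40613} + 24054} = \sqrt{24054 + \sqrt{40613}}$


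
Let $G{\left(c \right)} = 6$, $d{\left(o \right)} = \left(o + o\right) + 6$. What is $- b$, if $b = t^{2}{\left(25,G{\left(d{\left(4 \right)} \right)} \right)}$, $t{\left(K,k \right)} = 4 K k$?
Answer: $-360000$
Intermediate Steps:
$d{\left(o \right)} = 6 + 2 o$ ($d{\left(o \right)} = 2 o + 6 = 6 + 2 o$)
$t{\left(K,k \right)} = 4 K k$
$b = 360000$ ($b = \left(4 \cdot 25 \cdot 6\right)^{2} = 600^{2} = 360000$)
$- b = \left(-1\right) 360000 = -360000$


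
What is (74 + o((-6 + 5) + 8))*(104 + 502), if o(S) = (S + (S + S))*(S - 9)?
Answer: 19392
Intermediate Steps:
o(S) = 3*S*(-9 + S) (o(S) = (S + 2*S)*(-9 + S) = (3*S)*(-9 + S) = 3*S*(-9 + S))
(74 + o((-6 + 5) + 8))*(104 + 502) = (74 + 3*((-6 + 5) + 8)*(-9 + ((-6 + 5) + 8)))*(104 + 502) = (74 + 3*(-1 + 8)*(-9 + (-1 + 8)))*606 = (74 + 3*7*(-9 + 7))*606 = (74 + 3*7*(-2))*606 = (74 - 42)*606 = 32*606 = 19392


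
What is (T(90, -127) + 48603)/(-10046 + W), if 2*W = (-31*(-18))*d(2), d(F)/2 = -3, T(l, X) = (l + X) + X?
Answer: -48439/11720 ≈ -4.1330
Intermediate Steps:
T(l, X) = l + 2*X (T(l, X) = (X + l) + X = l + 2*X)
d(F) = -6 (d(F) = 2*(-3) = -6)
W = -1674 (W = (-31*(-18)*(-6))/2 = (558*(-6))/2 = (½)*(-3348) = -1674)
(T(90, -127) + 48603)/(-10046 + W) = ((90 + 2*(-127)) + 48603)/(-10046 - 1674) = ((90 - 254) + 48603)/(-11720) = (-164 + 48603)*(-1/11720) = 48439*(-1/11720) = -48439/11720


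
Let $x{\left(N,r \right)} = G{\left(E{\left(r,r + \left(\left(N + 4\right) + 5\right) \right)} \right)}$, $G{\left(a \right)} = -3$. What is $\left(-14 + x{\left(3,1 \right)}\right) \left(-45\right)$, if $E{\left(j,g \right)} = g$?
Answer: $765$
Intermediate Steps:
$x{\left(N,r \right)} = -3$
$\left(-14 + x{\left(3,1 \right)}\right) \left(-45\right) = \left(-14 - 3\right) \left(-45\right) = \left(-17\right) \left(-45\right) = 765$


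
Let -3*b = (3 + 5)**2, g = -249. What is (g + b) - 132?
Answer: -1207/3 ≈ -402.33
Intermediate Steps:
b = -64/3 (b = -(3 + 5)**2/3 = -1/3*8**2 = -1/3*64 = -64/3 ≈ -21.333)
(g + b) - 132 = (-249 - 64/3) - 132 = -811/3 - 132 = -1207/3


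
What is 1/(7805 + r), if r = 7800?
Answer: 1/15605 ≈ 6.4082e-5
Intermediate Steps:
1/(7805 + r) = 1/(7805 + 7800) = 1/15605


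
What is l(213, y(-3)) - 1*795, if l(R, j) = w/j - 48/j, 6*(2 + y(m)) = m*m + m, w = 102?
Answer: -849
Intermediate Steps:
y(m) = -2 + m/6 + m²/6 (y(m) = -2 + (m*m + m)/6 = -2 + (m² + m)/6 = -2 + (m + m²)/6 = -2 + (m/6 + m²/6) = -2 + m/6 + m²/6)
l(R, j) = 54/j (l(R, j) = 102/j - 48/j = 54/j)
l(213, y(-3)) - 1*795 = 54/(-2 + (⅙)*(-3) + (⅙)*(-3)²) - 1*795 = 54/(-2 - ½ + (⅙)*9) - 795 = 54/(-2 - ½ + 3/2) - 795 = 54/(-1) - 795 = 54*(-1) - 795 = -54 - 795 = -849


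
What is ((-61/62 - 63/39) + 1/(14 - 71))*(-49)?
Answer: 5890829/45942 ≈ 128.22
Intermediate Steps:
((-61/62 - 63/39) + 1/(14 - 71))*(-49) = ((-61*1/62 - 63*1/39) + 1/(-57))*(-49) = ((-61/62 - 21/13) - 1/57)*(-49) = (-2095/806 - 1/57)*(-49) = -120221/45942*(-49) = 5890829/45942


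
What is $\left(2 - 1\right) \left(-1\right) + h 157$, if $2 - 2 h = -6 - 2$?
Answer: $784$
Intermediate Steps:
$h = 5$ ($h = 1 - \frac{-6 - 2}{2} = 1 - -4 = 1 + 4 = 5$)
$\left(2 - 1\right) \left(-1\right) + h 157 = \left(2 - 1\right) \left(-1\right) + 5 \cdot 157 = 1 \left(-1\right) + 785 = -1 + 785 = 784$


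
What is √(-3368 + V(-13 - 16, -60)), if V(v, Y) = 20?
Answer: 6*I*√93 ≈ 57.862*I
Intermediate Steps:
√(-3368 + V(-13 - 16, -60)) = √(-3368 + 20) = √(-3348) = 6*I*√93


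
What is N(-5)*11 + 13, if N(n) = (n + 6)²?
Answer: 24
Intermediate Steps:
N(n) = (6 + n)²
N(-5)*11 + 13 = (6 - 5)²*11 + 13 = 1²*11 + 13 = 1*11 + 13 = 11 + 13 = 24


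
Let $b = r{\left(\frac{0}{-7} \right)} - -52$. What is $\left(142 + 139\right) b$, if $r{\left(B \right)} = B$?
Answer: $14612$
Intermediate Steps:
$b = 52$ ($b = \frac{0}{-7} - -52 = 0 \left(- \frac{1}{7}\right) + 52 = 0 + 52 = 52$)
$\left(142 + 139\right) b = \left(142 + 139\right) 52 = 281 \cdot 52 = 14612$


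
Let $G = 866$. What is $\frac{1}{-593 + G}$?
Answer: $\frac{1}{273} \approx 0.003663$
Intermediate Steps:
$\frac{1}{-593 + G} = \frac{1}{-593 + 866} = \frac{1}{273}$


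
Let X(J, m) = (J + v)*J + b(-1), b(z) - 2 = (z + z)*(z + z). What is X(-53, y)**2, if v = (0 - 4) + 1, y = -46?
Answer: 8844676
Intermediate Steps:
v = -3 (v = -4 + 1 = -3)
b(z) = 2 + 4*z**2 (b(z) = 2 + (z + z)*(z + z) = 2 + (2*z)*(2*z) = 2 + 4*z**2)
X(J, m) = 6 + J*(-3 + J) (X(J, m) = (J - 3)*J + (2 + 4*(-1)**2) = (-3 + J)*J + (2 + 4*1) = J*(-3 + J) + (2 + 4) = J*(-3 + J) + 6 = 6 + J*(-3 + J))
X(-53, y)**2 = (6 + (-53)**2 - 3*(-53))**2 = (6 + 2809 + 159)**2 = 2974**2 = 8844676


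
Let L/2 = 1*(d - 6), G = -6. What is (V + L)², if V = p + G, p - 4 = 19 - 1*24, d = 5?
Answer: 81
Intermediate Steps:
p = -1 (p = 4 + (19 - 1*24) = 4 + (19 - 24) = 4 - 5 = -1)
V = -7 (V = -1 - 6 = -7)
L = -2 (L = 2*(1*(5 - 6)) = 2*(1*(-1)) = 2*(-1) = -2)
(V + L)² = (-7 - 2)² = (-9)² = 81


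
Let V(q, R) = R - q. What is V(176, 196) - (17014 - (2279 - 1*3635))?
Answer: -18350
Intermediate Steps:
V(176, 196) - (17014 - (2279 - 1*3635)) = (196 - 1*176) - (17014 - (2279 - 1*3635)) = (196 - 176) - (17014 - (2279 - 3635)) = 20 - (17014 - 1*(-1356)) = 20 - (17014 + 1356) = 20 - 1*18370 = 20 - 18370 = -18350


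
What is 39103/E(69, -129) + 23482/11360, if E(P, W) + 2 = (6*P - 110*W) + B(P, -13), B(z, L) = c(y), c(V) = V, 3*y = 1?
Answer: 16628917/3504560 ≈ 4.7449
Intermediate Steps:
y = ⅓ (y = (⅓)*1 = ⅓ ≈ 0.33333)
B(z, L) = ⅓
E(P, W) = -5/3 - 110*W + 6*P (E(P, W) = -2 + ((6*P - 110*W) + ⅓) = -2 + ((-110*W + 6*P) + ⅓) = -2 + (⅓ - 110*W + 6*P) = -5/3 - 110*W + 6*P)
39103/E(69, -129) + 23482/11360 = 39103/(-5/3 - 110*(-129) + 6*69) + 23482/11360 = 39103/(-5/3 + 14190 + 414) + 23482*(1/11360) = 39103/(43807/3) + 11741/5680 = 39103*(3/43807) + 11741/5680 = 117309/43807 + 11741/5680 = 16628917/3504560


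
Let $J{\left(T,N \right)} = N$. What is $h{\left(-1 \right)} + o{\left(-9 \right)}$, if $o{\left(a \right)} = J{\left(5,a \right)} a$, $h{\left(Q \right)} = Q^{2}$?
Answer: $82$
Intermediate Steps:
$o{\left(a \right)} = a^{2}$ ($o{\left(a \right)} = a a = a^{2}$)
$h{\left(-1 \right)} + o{\left(-9 \right)} = \left(-1\right)^{2} + \left(-9\right)^{2} = 1 + 81 = 82$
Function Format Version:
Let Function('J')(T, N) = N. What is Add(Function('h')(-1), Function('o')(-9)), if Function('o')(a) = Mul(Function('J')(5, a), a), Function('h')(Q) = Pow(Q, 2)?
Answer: 82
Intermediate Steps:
Function('o')(a) = Pow(a, 2) (Function('o')(a) = Mul(a, a) = Pow(a, 2))
Add(Function('h')(-1), Function('o')(-9)) = Add(Pow(-1, 2), Pow(-9, 2)) = Add(1, 81) = 82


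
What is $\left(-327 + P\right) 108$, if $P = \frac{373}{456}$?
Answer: $- \frac{1338651}{38} \approx -35228.0$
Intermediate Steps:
$P = \frac{373}{456}$ ($P = 373 \cdot \frac{1}{456} = \frac{373}{456} \approx 0.81798$)
$\left(-327 + P\right) 108 = \left(-327 + \frac{373}{456}\right) 108 = \left(- \frac{148739}{456}\right) 108 = - \frac{1338651}{38}$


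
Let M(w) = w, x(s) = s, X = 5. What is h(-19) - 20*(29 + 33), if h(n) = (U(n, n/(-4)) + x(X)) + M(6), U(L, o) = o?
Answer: -4897/4 ≈ -1224.3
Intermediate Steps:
h(n) = 11 - n/4 (h(n) = (n/(-4) + 5) + 6 = (n*(-¼) + 5) + 6 = (-n/4 + 5) + 6 = (5 - n/4) + 6 = 11 - n/4)
h(-19) - 20*(29 + 33) = (11 - ¼*(-19)) - 20*(29 + 33) = (11 + 19/4) - 20*62 = 63/4 - 1240 = -4897/4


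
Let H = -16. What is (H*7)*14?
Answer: -1568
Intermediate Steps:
(H*7)*14 = -16*7*14 = -112*14 = -1568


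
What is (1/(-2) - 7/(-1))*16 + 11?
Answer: 115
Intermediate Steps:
(1/(-2) - 7/(-1))*16 + 11 = (1*(-½) - 7*(-1))*16 + 11 = (-½ + 7)*16 + 11 = (13/2)*16 + 11 = 104 + 11 = 115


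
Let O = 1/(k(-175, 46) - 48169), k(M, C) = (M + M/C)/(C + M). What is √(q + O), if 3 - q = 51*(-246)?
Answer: 3*√113912651134857438655/285826621 ≈ 112.02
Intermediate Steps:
q = 12549 (q = 3 - 51*(-246) = 3 - 1*(-12546) = 3 + 12546 = 12549)
k(M, C) = (M + M/C)/(C + M)
O = -5934/285826621 (O = 1/(-175*(1 + 46)/(46*(46 - 175)) - 48169) = 1/(-175*1/46*47/(-129) - 48169) = 1/(-175*1/46*(-1/129)*47 - 48169) = 1/(8225/5934 - 48169) = 1/(-285826621/5934) = -5934/285826621 ≈ -2.0761e-5)
√(q + O) = √(12549 - 5934/285826621) = √(3586838260995/285826621) = 3*√113912651134857438655/285826621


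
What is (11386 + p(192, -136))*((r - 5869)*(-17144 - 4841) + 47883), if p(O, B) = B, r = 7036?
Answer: -288096885000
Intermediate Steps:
(11386 + p(192, -136))*((r - 5869)*(-17144 - 4841) + 47883) = (11386 - 136)*((7036 - 5869)*(-17144 - 4841) + 47883) = 11250*(1167*(-21985) + 47883) = 11250*(-25656495 + 47883) = 11250*(-25608612) = -288096885000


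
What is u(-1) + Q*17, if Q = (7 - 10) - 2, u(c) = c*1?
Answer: -86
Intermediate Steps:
u(c) = c
Q = -5 (Q = -3 - 2 = -5)
u(-1) + Q*17 = -1 - 5*17 = -1 - 85 = -86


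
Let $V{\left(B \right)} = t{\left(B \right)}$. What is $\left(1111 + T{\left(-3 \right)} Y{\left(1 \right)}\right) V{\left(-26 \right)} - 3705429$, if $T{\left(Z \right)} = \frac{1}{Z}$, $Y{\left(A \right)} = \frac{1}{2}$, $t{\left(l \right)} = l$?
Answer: $- \frac{11202932}{3} \approx -3.7343 \cdot 10^{6}$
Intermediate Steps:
$Y{\left(A \right)} = \frac{1}{2}$
$V{\left(B \right)} = B$
$\left(1111 + T{\left(-3 \right)} Y{\left(1 \right)}\right) V{\left(-26 \right)} - 3705429 = \left(1111 + \frac{1}{-3} \cdot \frac{1}{2}\right) \left(-26\right) - 3705429 = \left(1111 - \frac{1}{6}\right) \left(-26\right) - 3705429 = \frac{6665}{6} \left(-26\right) - 3705429 = - \frac{86645}{3} - 3705429 = - \frac{11202932}{3}$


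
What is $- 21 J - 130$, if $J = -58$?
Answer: $1088$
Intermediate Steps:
$- 21 J - 130 = \left(-21\right) \left(-58\right) - 130 = 1218 - 130 = 1088$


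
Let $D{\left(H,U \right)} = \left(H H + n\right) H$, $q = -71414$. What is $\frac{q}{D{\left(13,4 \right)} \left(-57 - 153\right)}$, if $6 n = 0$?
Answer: $\frac{5101}{32955} \approx 0.15479$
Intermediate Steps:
$n = 0$ ($n = \frac{1}{6} \cdot 0 = 0$)
$D{\left(H,U \right)} = H^{3}$ ($D{\left(H,U \right)} = \left(H H + 0\right) H = \left(H^{2} + 0\right) H = H^{2} H = H^{3}$)
$\frac{q}{D{\left(13,4 \right)} \left(-57 - 153\right)} = - \frac{71414}{13^{3} \left(-57 - 153\right)} = - \frac{71414}{2197 \left(-210\right)} = - \frac{71414}{-461370} = \left(-71414\right) \left(- \frac{1}{461370}\right) = \frac{5101}{32955}$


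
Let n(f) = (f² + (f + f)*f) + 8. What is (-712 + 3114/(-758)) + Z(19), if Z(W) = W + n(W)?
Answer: 149285/379 ≈ 393.89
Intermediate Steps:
n(f) = 8 + 3*f² (n(f) = (f² + (2*f)*f) + 8 = (f² + 2*f²) + 8 = 3*f² + 8 = 8 + 3*f²)
Z(W) = 8 + W + 3*W² (Z(W) = W + (8 + 3*W²) = 8 + W + 3*W²)
(-712 + 3114/(-758)) + Z(19) = (-712 + 3114/(-758)) + (8 + 19 + 3*19²) = (-712 + 3114*(-1/758)) + (8 + 19 + 3*361) = (-712 - 1557/379) + (8 + 19 + 1083) = -271405/379 + 1110 = 149285/379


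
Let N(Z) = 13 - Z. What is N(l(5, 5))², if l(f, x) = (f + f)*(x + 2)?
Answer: 3249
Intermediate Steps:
l(f, x) = 2*f*(2 + x) (l(f, x) = (2*f)*(2 + x) = 2*f*(2 + x))
N(l(5, 5))² = (13 - 2*5*(2 + 5))² = (13 - 2*5*7)² = (13 - 1*70)² = (13 - 70)² = (-57)² = 3249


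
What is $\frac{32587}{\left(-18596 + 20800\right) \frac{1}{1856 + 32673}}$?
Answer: $\frac{1125196523}{2204} \approx 5.1052 \cdot 10^{5}$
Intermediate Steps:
$\frac{32587}{\left(-18596 + 20800\right) \frac{1}{1856 + 32673}} = \frac{32587}{2204 \cdot \frac{1}{34529}} = \frac{32587}{\frac{2204}{34529}} = 32587 \cdot \frac{34529}{2204} = \frac{1125196523}{2204}$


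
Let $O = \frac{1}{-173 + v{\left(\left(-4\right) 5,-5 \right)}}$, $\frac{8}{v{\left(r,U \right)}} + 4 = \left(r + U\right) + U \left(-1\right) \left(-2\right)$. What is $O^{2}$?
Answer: $\frac{1521}{45630025} \approx 3.3333 \cdot 10^{-5}$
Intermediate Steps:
$v{\left(r,U \right)} = \frac{8}{-4 + r + 3 U}$ ($v{\left(r,U \right)} = \frac{8}{-4 + \left(\left(r + U\right) + U \left(-1\right) \left(-2\right)\right)} = \frac{8}{-4 + \left(\left(U + r\right) + - U \left(-2\right)\right)} = \frac{8}{-4 + \left(\left(U + r\right) + 2 U\right)} = \frac{8}{-4 + \left(r + 3 U\right)} = \frac{8}{-4 + r + 3 U}$)
$O = - \frac{39}{6755}$ ($O = \frac{1}{-173 + \frac{8}{-4 - 20 + 3 \left(-5\right)}} = \frac{1}{-173 + \frac{8}{-4 - 20 - 15}} = \frac{1}{-173 + \frac{8}{-39}} = \frac{1}{-173 + 8 \left(- \frac{1}{39}\right)} = \frac{1}{-173 - \frac{8}{39}} = \frac{1}{- \frac{6755}{39}} = - \frac{39}{6755} \approx -0.0057735$)
$O^{2} = \left(- \frac{39}{6755}\right)^{2} = \frac{1521}{45630025}$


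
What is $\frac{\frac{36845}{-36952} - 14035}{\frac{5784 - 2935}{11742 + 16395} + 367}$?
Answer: $- \frac{14593484788605}{381681937856} \approx -38.235$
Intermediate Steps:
$\frac{\frac{36845}{-36952} - 14035}{\frac{5784 - 2935}{11742 + 16395} + 367} = \frac{36845 \left(- \frac{1}{36952}\right) - 14035}{\frac{2849}{28137} + 367} = \frac{- \frac{36845}{36952} - 14035}{2849 \cdot \frac{1}{28137} + 367} = - \frac{518658165}{36952 \left(\frac{2849}{28137} + 367\right)} = - \frac{518658165}{36952 \cdot \frac{10329128}{28137}} = \left(- \frac{518658165}{36952}\right) \frac{28137}{10329128} = - \frac{14593484788605}{381681937856}$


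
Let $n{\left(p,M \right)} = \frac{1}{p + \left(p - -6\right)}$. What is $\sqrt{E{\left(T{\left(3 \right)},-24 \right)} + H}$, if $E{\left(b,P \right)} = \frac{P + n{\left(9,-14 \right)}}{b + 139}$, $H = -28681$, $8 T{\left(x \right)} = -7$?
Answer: $\frac{i \sqrt{12607354734}}{663} \approx 169.36 i$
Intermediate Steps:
$T{\left(x \right)} = - \frac{7}{8}$ ($T{\left(x \right)} = \frac{1}{8} \left(-7\right) = - \frac{7}{8}$)
$n{\left(p,M \right)} = \frac{1}{6 + 2 p}$ ($n{\left(p,M \right)} = \frac{1}{p + \left(p + 6\right)} = \frac{1}{p + \left(6 + p\right)} = \frac{1}{6 + 2 p}$)
$E{\left(b,P \right)} = \frac{\frac{1}{24} + P}{139 + b}$ ($E{\left(b,P \right)} = \frac{P + \frac{1}{2 \left(3 + 9\right)}}{b + 139} = \frac{P + \frac{1}{2 \cdot 12}}{139 + b} = \frac{P + \frac{1}{2} \cdot \frac{1}{12}}{139 + b} = \frac{P + \frac{1}{24}}{139 + b} = \frac{\frac{1}{24} + P}{139 + b}$)
$\sqrt{E{\left(T{\left(3 \right)},-24 \right)} + H} = \sqrt{\frac{\frac{1}{24} - 24}{139 - \frac{7}{8}} - 28681} = \sqrt{\frac{1}{\frac{1105}{8}} \left(- \frac{575}{24}\right) - 28681} = \sqrt{\frac{8}{1105} \left(- \frac{575}{24}\right) - 28681} = \sqrt{- \frac{115}{663} - 28681} = \sqrt{- \frac{19015618}{663}} = \frac{i \sqrt{12607354734}}{663}$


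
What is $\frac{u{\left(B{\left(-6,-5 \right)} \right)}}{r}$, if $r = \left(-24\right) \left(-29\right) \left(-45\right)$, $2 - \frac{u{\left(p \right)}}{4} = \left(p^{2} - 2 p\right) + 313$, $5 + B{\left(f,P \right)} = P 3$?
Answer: $\frac{751}{7830} \approx 0.095913$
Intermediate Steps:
$B{\left(f,P \right)} = -5 + 3 P$ ($B{\left(f,P \right)} = -5 + P 3 = -5 + 3 P$)
$u{\left(p \right)} = -1244 - 4 p^{2} + 8 p$ ($u{\left(p \right)} = 8 - 4 \left(\left(p^{2} - 2 p\right) + 313\right) = 8 - 4 \left(313 + p^{2} - 2 p\right) = 8 - \left(1252 - 8 p + 4 p^{2}\right) = -1244 - 4 p^{2} + 8 p$)
$r = -31320$ ($r = 696 \left(-45\right) = -31320$)
$\frac{u{\left(B{\left(-6,-5 \right)} \right)}}{r} = \frac{-1244 - 4 \left(-5 + 3 \left(-5\right)\right)^{2} + 8 \left(-5 + 3 \left(-5\right)\right)}{-31320} = \left(-1244 - 4 \left(-5 - 15\right)^{2} + 8 \left(-5 - 15\right)\right) \left(- \frac{1}{31320}\right) = \left(-1244 - 4 \left(-20\right)^{2} + 8 \left(-20\right)\right) \left(- \frac{1}{31320}\right) = \left(-1244 - 1600 - 160\right) \left(- \frac{1}{31320}\right) = \left(-3004\right) \left(- \frac{1}{31320}\right) = \frac{751}{7830}$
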